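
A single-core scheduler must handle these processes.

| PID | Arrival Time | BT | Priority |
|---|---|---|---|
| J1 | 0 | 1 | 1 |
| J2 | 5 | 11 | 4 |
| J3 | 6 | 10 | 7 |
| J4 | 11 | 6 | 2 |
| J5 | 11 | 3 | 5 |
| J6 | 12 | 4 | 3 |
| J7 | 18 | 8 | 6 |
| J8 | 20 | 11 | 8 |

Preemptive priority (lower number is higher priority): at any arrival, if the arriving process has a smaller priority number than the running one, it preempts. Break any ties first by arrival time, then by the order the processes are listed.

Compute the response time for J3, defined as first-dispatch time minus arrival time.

31

Schedule: | J1 0-1 | idle 1-5 | J2 5-11 | J4 11-17 | J6 17-21 | J2 21-26 | J5 26-29 | J7 29-37 | J3 37-47 | J8 47-58 |
Completion: J1=1  J2=26  J3=47  J4=17  J5=29  J6=21  J7=37  J8=58
Turnaround (C−A): J1=1  J2=21  J3=41  J4=6  J5=18  J6=9  J7=19  J8=38
Response(J3) = first start − arrival = 37 − 6 = 31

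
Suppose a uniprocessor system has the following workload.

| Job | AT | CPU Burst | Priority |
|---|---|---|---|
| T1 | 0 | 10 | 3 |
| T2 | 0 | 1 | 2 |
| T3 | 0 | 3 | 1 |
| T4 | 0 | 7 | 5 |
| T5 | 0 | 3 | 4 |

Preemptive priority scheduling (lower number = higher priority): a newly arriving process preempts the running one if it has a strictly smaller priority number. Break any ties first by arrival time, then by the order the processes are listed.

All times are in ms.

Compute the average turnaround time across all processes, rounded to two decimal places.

Schedule: | T3 0-3 | T2 3-4 | T1 4-14 | T5 14-17 | T4 17-24 |
Completion: T1=14  T2=4  T3=3  T4=24  T5=17
Turnaround (C−A): T1=14  T2=4  T3=3  T4=24  T5=17
Turnaround times: T1=14, T2=4, T3=3, T4=24, T5=17
Average turnaround = (14+4+3+24+17) / 5 = 62/5 = 12.40

12.40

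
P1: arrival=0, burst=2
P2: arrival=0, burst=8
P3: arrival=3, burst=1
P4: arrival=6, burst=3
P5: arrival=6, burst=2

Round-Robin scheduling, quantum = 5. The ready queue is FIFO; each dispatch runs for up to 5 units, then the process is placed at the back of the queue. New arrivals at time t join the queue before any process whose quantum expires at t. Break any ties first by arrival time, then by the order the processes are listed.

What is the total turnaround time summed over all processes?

Schedule: | P1 0-2 | P2 2-7 | P3 7-8 | P4 8-11 | P5 11-13 | P2 13-16 |
Completion: P1=2  P2=16  P3=8  P4=11  P5=13
Turnaround (C−A): P1=2  P2=16  P3=5  P4=5  P5=7
Turnaround = completion − arrival: P1=2, P2=16, P3=5, P4=5, P5=7
Total turnaround = 2 + 16 + 5 + 5 + 7 = 35

35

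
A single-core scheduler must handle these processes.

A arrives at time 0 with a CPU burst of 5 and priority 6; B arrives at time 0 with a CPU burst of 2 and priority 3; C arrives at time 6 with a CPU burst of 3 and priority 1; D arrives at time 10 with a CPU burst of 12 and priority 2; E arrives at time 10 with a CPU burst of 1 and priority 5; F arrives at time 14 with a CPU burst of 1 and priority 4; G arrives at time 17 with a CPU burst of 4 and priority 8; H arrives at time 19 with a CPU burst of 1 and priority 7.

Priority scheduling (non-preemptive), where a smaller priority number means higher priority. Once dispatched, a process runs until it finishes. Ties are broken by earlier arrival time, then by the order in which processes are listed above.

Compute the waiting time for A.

2

Schedule: | B 0-2 | A 2-7 | C 7-10 | D 10-22 | F 22-23 | E 23-24 | H 24-25 | G 25-29 |
Completion: A=7  B=2  C=10  D=22  E=24  F=23  G=29  H=25
Waiting(A) = turnaround − burst = 7 − 5 = 2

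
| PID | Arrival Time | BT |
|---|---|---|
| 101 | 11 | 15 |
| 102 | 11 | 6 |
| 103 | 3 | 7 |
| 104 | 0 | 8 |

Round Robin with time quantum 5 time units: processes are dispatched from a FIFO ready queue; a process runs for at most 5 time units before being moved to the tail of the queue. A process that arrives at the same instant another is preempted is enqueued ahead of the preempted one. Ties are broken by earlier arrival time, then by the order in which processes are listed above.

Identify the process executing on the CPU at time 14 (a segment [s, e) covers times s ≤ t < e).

103

Timeline: | 104 0-5 | 103 5-10 | 104 10-13 | 103 13-15 | 101 15-20 | 102 20-25 | 101 25-30 | 102 30-31 | 101 31-36 |
Completion: 101=36  102=31  103=15  104=13
Turnaround (C−A): 101=25  102=20  103=12  104=13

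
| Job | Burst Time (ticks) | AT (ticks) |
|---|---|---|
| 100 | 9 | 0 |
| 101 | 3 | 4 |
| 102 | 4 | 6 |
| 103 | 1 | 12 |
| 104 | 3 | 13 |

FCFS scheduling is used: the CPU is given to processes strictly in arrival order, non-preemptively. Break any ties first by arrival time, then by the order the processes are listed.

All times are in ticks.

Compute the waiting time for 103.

4

Schedule: | 100 0-9 | 101 9-12 | 102 12-16 | 103 16-17 | 104 17-20 |
Completion: 100=9  101=12  102=16  103=17  104=20
Waiting(103) = turnaround − burst = 5 − 1 = 4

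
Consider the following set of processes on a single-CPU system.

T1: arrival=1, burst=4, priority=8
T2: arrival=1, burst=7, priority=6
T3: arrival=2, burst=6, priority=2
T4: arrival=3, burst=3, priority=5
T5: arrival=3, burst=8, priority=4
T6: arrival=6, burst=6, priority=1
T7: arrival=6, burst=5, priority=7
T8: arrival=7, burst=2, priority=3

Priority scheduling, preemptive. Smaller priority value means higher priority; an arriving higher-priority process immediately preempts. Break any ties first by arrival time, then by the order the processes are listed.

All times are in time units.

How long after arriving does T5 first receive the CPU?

Schedule: | idle 0-1 | T2 1-2 | T3 2-6 | T6 6-12 | T3 12-14 | T8 14-16 | T5 16-24 | T4 24-27 | T2 27-33 | T7 33-38 | T1 38-42 |
Completion: T1=42  T2=33  T3=14  T4=27  T5=24  T6=12  T7=38  T8=16
Response(T5) = first start − arrival = 16 − 3 = 13

13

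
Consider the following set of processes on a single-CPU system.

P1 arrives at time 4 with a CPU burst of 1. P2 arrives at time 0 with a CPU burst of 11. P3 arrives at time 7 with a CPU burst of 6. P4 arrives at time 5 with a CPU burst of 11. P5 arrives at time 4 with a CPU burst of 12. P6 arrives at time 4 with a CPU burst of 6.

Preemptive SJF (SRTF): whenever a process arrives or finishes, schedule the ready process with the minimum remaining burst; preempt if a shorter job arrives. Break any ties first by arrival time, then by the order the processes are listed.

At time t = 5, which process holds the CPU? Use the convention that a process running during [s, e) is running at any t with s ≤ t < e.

P6

Schedule: | P2 0-4 | P1 4-5 | P6 5-11 | P3 11-17 | P2 17-24 | P4 24-35 | P5 35-47 |
Completion: P1=5  P2=24  P3=17  P4=35  P5=47  P6=11
Turnaround (C−A): P1=1  P2=24  P3=10  P4=30  P5=43  P6=7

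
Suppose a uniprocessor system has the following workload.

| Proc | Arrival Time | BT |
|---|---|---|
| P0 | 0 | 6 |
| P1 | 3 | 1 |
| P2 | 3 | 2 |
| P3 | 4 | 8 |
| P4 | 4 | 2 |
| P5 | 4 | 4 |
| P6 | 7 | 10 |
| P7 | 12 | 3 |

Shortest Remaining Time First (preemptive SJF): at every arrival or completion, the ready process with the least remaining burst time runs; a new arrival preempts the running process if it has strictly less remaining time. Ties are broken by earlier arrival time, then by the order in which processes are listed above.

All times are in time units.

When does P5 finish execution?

Gantt: | P0 0-3 | P1 3-4 | P2 4-6 | P4 6-8 | P0 8-11 | P5 11-15 | P7 15-18 | P3 18-26 | P6 26-36 |
Completion: P0=11  P1=4  P2=6  P3=26  P4=8  P5=15  P6=36  P7=18
Turnaround (C−A): P0=11  P1=1  P2=3  P3=22  P4=4  P5=11  P6=29  P7=6

15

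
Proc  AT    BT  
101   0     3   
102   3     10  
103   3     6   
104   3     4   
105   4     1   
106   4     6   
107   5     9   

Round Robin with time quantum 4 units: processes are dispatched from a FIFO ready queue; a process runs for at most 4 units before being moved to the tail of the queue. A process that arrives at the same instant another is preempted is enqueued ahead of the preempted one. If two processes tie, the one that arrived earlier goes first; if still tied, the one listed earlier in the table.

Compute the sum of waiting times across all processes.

Schedule: | 101 0-3 | 102 3-7 | 103 7-11 | 104 11-15 | 105 15-16 | 106 16-20 | 107 20-24 | 102 24-28 | 103 28-30 | 106 30-32 | 107 32-36 | 102 36-38 | 107 38-39 |
Completion: 101=3  102=38  103=30  104=15  105=16  106=32  107=39
Turnaround (C−A): 101=3  102=35  103=27  104=12  105=12  106=28  107=34
Waiting = turnaround − burst: 101=0, 102=25, 103=21, 104=8, 105=11, 106=22, 107=25
Total waiting = 0 + 25 + 21 + 8 + 11 + 22 + 25 = 112

112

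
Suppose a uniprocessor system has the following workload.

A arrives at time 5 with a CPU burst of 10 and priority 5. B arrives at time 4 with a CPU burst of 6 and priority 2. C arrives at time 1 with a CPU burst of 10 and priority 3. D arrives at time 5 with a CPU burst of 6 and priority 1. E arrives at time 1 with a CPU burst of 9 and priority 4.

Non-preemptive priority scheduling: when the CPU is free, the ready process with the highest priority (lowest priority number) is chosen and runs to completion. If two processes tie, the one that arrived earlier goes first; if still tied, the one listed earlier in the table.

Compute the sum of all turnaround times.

Timeline: | idle 0-1 | C 1-11 | D 11-17 | B 17-23 | E 23-32 | A 32-42 |
Completion: A=42  B=23  C=11  D=17  E=32
Turnaround (C−A): A=37  B=19  C=10  D=12  E=31
Turnaround = completion − arrival: A=37, B=19, C=10, D=12, E=31
Total turnaround = 37 + 19 + 10 + 12 + 31 = 109

109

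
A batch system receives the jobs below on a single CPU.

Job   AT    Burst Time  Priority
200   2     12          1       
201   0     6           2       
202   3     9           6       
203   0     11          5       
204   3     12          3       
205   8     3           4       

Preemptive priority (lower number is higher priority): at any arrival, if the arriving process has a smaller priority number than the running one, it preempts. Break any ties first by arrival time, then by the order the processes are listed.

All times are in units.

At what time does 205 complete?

Gantt: | 201 0-2 | 200 2-14 | 201 14-18 | 204 18-30 | 205 30-33 | 203 33-44 | 202 44-53 |
Completion: 200=14  201=18  202=53  203=44  204=30  205=33
Turnaround (C−A): 200=12  201=18  202=50  203=44  204=27  205=25

33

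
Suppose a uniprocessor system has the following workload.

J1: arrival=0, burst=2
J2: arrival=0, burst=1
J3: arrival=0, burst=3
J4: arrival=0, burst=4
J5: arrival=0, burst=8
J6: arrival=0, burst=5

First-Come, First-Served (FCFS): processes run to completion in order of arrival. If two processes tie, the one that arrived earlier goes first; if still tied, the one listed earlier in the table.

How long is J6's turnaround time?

23

Gantt: | J1 0-2 | J2 2-3 | J3 3-6 | J4 6-10 | J5 10-18 | J6 18-23 |
Completion: J1=2  J2=3  J3=6  J4=10  J5=18  J6=23
Turnaround (C−A): J1=2  J2=3  J3=6  J4=10  J5=18  J6=23
Turnaround(J6) = completion − arrival = 23 − 0 = 23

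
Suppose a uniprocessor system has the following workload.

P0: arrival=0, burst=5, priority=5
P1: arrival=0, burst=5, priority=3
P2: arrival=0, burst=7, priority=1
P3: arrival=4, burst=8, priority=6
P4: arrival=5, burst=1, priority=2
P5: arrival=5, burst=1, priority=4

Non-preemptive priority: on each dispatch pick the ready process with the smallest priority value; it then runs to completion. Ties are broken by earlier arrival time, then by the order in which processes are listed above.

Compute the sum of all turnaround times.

Schedule: | P2 0-7 | P4 7-8 | P1 8-13 | P5 13-14 | P0 14-19 | P3 19-27 |
Completion: P0=19  P1=13  P2=7  P3=27  P4=8  P5=14
Turnaround (C−A): P0=19  P1=13  P2=7  P3=23  P4=3  P5=9
Turnaround = completion − arrival: P0=19, P1=13, P2=7, P3=23, P4=3, P5=9
Total turnaround = 19 + 13 + 7 + 23 + 3 + 9 = 74

74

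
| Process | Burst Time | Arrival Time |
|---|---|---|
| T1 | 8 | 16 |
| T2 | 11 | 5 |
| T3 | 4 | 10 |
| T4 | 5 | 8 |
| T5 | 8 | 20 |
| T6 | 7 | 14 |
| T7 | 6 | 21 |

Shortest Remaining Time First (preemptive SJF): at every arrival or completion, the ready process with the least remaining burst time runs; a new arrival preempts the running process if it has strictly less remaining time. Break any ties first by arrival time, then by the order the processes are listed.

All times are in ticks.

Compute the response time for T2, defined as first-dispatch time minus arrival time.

Schedule: | idle 0-5 | T2 5-8 | T4 8-13 | T3 13-17 | T6 17-24 | T7 24-30 | T2 30-38 | T1 38-46 | T5 46-54 |
Completion: T1=46  T2=38  T3=17  T4=13  T5=54  T6=24  T7=30
Turnaround (C−A): T1=30  T2=33  T3=7  T4=5  T5=34  T6=10  T7=9
Response(T2) = first start − arrival = 5 − 5 = 0

0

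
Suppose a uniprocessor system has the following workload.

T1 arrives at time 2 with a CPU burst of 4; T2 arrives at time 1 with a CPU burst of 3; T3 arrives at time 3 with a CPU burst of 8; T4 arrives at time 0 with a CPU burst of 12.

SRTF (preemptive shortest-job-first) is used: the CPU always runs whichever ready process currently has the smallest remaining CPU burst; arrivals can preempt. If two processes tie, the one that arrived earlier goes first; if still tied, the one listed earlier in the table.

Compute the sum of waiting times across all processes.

Schedule: | T4 0-1 | T2 1-4 | T1 4-8 | T3 8-16 | T4 16-27 |
Completion: T1=8  T2=4  T3=16  T4=27
Waiting = turnaround − burst: T1=2, T2=0, T3=5, T4=15
Total waiting = 2 + 0 + 5 + 15 = 22

22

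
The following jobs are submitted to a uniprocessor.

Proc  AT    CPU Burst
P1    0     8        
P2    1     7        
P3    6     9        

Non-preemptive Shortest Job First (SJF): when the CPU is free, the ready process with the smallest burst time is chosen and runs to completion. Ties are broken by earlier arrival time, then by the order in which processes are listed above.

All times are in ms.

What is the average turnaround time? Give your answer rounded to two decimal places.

13.33

Timeline: | P1 0-8 | P2 8-15 | P3 15-24 |
Completion: P1=8  P2=15  P3=24
Turnaround times: P1=8, P2=14, P3=18
Average turnaround = (8+14+18) / 3 = 40/3 = 13.33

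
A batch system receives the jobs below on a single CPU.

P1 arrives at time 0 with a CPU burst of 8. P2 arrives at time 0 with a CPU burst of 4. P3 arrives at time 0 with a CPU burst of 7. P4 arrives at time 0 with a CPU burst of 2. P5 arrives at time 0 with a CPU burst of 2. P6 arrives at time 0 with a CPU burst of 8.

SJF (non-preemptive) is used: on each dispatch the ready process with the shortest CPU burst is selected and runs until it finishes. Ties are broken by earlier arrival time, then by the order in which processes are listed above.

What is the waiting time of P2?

4

Schedule: | P4 0-2 | P5 2-4 | P2 4-8 | P3 8-15 | P1 15-23 | P6 23-31 |
Completion: P1=23  P2=8  P3=15  P4=2  P5=4  P6=31
Waiting(P2) = turnaround − burst = 8 − 4 = 4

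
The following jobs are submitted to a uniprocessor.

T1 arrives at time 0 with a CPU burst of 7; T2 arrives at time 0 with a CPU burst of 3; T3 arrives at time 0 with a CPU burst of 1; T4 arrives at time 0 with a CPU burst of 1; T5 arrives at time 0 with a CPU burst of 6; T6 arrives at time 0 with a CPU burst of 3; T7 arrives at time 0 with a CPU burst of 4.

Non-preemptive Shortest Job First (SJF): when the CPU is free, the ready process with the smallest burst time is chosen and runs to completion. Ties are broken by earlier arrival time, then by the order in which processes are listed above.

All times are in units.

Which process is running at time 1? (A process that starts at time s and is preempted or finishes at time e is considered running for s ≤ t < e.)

Gantt: | T3 0-1 | T4 1-2 | T2 2-5 | T6 5-8 | T7 8-12 | T5 12-18 | T1 18-25 |
Completion: T1=25  T2=5  T3=1  T4=2  T5=18  T6=8  T7=12
Turnaround (C−A): T1=25  T2=5  T3=1  T4=2  T5=18  T6=8  T7=12

T4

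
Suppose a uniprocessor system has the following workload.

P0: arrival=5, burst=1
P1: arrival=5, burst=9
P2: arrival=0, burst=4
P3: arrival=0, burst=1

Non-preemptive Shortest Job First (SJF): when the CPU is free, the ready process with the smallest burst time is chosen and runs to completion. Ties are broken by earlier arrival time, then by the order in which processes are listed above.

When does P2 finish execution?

5

Schedule: | P3 0-1 | P2 1-5 | P0 5-6 | P1 6-15 |
Completion: P0=6  P1=15  P2=5  P3=1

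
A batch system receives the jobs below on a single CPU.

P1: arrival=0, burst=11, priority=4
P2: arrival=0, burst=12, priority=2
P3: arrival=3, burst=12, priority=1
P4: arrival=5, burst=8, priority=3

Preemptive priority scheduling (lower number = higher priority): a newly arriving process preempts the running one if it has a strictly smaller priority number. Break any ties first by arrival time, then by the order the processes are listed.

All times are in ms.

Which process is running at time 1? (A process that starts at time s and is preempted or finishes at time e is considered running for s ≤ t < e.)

Gantt: | P2 0-3 | P3 3-15 | P2 15-24 | P4 24-32 | P1 32-43 |
Completion: P1=43  P2=24  P3=15  P4=32
Turnaround (C−A): P1=43  P2=24  P3=12  P4=27

P2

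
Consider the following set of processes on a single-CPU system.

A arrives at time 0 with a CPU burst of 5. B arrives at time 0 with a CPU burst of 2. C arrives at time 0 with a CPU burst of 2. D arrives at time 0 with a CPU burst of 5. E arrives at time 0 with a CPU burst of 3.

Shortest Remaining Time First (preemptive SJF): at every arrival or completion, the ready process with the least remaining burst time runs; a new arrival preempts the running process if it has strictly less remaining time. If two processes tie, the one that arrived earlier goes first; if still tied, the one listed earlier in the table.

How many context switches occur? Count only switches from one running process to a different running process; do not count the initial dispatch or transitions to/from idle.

4

Gantt: | B 0-2 | C 2-4 | E 4-7 | A 7-12 | D 12-17 |
Completion: A=12  B=2  C=4  D=17  E=7
Turnaround (C−A): A=12  B=2  C=4  D=17  E=7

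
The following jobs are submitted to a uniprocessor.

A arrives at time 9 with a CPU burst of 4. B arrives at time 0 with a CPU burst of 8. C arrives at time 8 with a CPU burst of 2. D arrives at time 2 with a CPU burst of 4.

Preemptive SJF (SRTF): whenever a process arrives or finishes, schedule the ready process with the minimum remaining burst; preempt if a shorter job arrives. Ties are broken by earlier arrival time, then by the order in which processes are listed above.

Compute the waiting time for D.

Gantt: | B 0-2 | D 2-6 | B 6-8 | C 8-10 | B 10-14 | A 14-18 |
Completion: A=18  B=14  C=10  D=6
Turnaround (C−A): A=9  B=14  C=2  D=4
Waiting(D) = turnaround − burst = 4 − 4 = 0

0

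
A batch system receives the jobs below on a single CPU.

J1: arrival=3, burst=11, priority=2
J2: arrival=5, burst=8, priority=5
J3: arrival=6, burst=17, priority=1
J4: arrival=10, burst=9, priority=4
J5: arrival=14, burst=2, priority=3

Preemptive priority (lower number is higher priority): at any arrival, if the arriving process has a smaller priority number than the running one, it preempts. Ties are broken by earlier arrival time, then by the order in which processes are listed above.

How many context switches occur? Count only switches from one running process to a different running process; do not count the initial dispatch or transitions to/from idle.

5

Gantt: | idle 0-3 | J1 3-6 | J3 6-23 | J1 23-31 | J5 31-33 | J4 33-42 | J2 42-50 |
Completion: J1=31  J2=50  J3=23  J4=42  J5=33
Turnaround (C−A): J1=28  J2=45  J3=17  J4=32  J5=19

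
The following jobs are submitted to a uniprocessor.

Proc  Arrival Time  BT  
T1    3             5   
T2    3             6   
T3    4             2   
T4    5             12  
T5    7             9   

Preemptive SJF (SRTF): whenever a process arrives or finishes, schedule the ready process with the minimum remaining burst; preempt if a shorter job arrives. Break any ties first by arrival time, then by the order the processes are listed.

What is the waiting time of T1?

2

Schedule: | idle 0-3 | T1 3-4 | T3 4-6 | T1 6-10 | T2 10-16 | T5 16-25 | T4 25-37 |
Completion: T1=10  T2=16  T3=6  T4=37  T5=25
Waiting(T1) = turnaround − burst = 7 − 5 = 2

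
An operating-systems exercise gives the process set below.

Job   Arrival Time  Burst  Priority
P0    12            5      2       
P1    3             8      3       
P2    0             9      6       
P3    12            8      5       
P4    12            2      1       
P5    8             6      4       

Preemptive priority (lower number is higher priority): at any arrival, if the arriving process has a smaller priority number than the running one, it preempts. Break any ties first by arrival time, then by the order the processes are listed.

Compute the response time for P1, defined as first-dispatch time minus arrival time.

Schedule: | P2 0-3 | P1 3-11 | P5 11-12 | P4 12-14 | P0 14-19 | P5 19-24 | P3 24-32 | P2 32-38 |
Completion: P0=19  P1=11  P2=38  P3=32  P4=14  P5=24
Turnaround (C−A): P0=7  P1=8  P2=38  P3=20  P4=2  P5=16
Response(P1) = first start − arrival = 3 − 3 = 0

0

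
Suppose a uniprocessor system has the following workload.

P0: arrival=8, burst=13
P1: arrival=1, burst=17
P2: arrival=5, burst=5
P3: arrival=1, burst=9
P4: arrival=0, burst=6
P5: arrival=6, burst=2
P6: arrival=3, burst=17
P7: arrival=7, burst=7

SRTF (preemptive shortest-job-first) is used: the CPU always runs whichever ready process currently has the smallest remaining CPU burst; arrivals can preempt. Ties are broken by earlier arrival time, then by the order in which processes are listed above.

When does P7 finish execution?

20

Gantt: | P4 0-6 | P5 6-8 | P2 8-13 | P7 13-20 | P3 20-29 | P0 29-42 | P1 42-59 | P6 59-76 |
Completion: P0=42  P1=59  P2=13  P3=29  P4=6  P5=8  P6=76  P7=20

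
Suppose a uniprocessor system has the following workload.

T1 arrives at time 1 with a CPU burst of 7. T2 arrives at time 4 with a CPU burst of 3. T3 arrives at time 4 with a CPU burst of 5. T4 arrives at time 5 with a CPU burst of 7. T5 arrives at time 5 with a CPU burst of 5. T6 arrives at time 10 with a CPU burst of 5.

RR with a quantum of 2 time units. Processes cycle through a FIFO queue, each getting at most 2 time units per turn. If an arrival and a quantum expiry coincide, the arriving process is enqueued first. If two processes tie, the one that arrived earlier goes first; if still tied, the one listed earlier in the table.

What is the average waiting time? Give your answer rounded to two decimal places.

Gantt: | idle 0-1 | T1 1-5 | T2 5-7 | T3 7-9 | T4 9-11 | T5 11-13 | T1 13-15 | T2 15-16 | T3 16-18 | T6 18-20 | T4 20-22 | T5 22-24 | T1 24-25 | T3 25-26 | T6 26-28 | T4 28-30 | T5 30-31 | T6 31-32 | T4 32-33 |
Completion: T1=25  T2=16  T3=26  T4=33  T5=31  T6=32
Turnaround (C−A): T1=24  T2=12  T3=22  T4=28  T5=26  T6=22
Waiting times: T1=17, T2=9, T3=17, T4=21, T5=21, T6=17
Average waiting = (17+9+17+21+21+17) / 6 = 102/6 = 17.00

17.00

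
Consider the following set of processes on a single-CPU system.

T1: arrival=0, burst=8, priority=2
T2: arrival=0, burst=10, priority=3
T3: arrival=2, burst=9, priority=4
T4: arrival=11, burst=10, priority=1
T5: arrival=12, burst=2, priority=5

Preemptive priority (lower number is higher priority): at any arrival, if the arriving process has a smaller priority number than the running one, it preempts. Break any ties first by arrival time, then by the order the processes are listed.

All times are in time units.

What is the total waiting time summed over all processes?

Schedule: | T1 0-8 | T2 8-11 | T4 11-21 | T2 21-28 | T3 28-37 | T5 37-39 |
Completion: T1=8  T2=28  T3=37  T4=21  T5=39
Turnaround (C−A): T1=8  T2=28  T3=35  T4=10  T5=27
Waiting = turnaround − burst: T1=0, T2=18, T3=26, T4=0, T5=25
Total waiting = 0 + 18 + 26 + 0 + 25 = 69

69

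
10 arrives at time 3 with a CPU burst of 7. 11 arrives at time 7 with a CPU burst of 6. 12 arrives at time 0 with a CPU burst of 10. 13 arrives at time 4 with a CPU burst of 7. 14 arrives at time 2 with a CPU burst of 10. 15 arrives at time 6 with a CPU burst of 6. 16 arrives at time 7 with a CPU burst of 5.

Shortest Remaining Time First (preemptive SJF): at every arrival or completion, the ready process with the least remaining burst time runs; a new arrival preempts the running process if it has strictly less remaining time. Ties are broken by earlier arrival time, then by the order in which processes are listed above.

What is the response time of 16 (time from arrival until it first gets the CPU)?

3

Gantt: | 12 0-10 | 16 10-15 | 15 15-21 | 11 21-27 | 10 27-34 | 13 34-41 | 14 41-51 |
Completion: 10=34  11=27  12=10  13=41  14=51  15=21  16=15
Response(16) = first start − arrival = 10 − 7 = 3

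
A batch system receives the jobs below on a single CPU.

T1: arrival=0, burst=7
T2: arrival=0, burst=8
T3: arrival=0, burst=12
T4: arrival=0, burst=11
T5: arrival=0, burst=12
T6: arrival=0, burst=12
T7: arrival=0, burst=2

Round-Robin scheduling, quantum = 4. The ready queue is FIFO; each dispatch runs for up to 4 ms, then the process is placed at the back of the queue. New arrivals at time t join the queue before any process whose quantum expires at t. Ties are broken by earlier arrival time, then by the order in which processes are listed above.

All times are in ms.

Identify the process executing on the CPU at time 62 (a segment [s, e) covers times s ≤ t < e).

Timeline: | T1 0-4 | T2 4-8 | T3 8-12 | T4 12-16 | T5 16-20 | T6 20-24 | T7 24-26 | T1 26-29 | T2 29-33 | T3 33-37 | T4 37-41 | T5 41-45 | T6 45-49 | T3 49-53 | T4 53-56 | T5 56-60 | T6 60-64 |
Completion: T1=29  T2=33  T3=53  T4=56  T5=60  T6=64  T7=26

T6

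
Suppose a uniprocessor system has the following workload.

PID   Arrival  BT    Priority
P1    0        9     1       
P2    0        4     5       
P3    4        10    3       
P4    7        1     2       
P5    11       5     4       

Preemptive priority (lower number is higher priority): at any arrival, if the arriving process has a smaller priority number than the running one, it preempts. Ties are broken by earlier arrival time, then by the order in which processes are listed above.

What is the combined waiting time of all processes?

Timeline: | P1 0-9 | P4 9-10 | P3 10-20 | P5 20-25 | P2 25-29 |
Completion: P1=9  P2=29  P3=20  P4=10  P5=25
Turnaround (C−A): P1=9  P2=29  P3=16  P4=3  P5=14
Waiting = turnaround − burst: P1=0, P2=25, P3=6, P4=2, P5=9
Total waiting = 0 + 25 + 6 + 2 + 9 = 42

42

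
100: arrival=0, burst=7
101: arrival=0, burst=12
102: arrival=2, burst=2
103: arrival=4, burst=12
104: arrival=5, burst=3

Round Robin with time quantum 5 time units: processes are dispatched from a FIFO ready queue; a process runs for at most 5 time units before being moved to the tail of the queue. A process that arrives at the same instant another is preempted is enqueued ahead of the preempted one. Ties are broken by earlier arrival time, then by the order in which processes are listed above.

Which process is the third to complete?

100

Schedule: | 100 0-5 | 101 5-10 | 102 10-12 | 103 12-17 | 104 17-20 | 100 20-22 | 101 22-27 | 103 27-32 | 101 32-34 | 103 34-36 |
Completion: 100=22  101=34  102=12  103=36  104=20
Finish order: 102 → 104 → 100 → 101 → 103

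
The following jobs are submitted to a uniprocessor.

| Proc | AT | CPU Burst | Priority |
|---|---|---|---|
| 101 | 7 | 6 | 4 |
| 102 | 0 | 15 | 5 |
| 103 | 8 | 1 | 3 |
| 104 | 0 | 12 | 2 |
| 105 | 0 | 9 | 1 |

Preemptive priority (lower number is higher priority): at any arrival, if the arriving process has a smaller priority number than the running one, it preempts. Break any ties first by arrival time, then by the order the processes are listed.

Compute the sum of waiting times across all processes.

Schedule: | 105 0-9 | 104 9-21 | 103 21-22 | 101 22-28 | 102 28-43 |
Completion: 101=28  102=43  103=22  104=21  105=9
Turnaround (C−A): 101=21  102=43  103=14  104=21  105=9
Waiting = turnaround − burst: 101=15, 102=28, 103=13, 104=9, 105=0
Total waiting = 15 + 28 + 13 + 9 + 0 = 65

65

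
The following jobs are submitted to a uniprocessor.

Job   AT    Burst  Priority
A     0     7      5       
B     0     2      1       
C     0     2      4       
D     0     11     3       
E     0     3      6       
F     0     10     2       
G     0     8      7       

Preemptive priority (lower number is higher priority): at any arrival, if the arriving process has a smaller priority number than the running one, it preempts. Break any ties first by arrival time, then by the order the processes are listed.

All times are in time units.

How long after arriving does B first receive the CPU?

0

Schedule: | B 0-2 | F 2-12 | D 12-23 | C 23-25 | A 25-32 | E 32-35 | G 35-43 |
Completion: A=32  B=2  C=25  D=23  E=35  F=12  G=43
Turnaround (C−A): A=32  B=2  C=25  D=23  E=35  F=12  G=43
Response(B) = first start − arrival = 0 − 0 = 0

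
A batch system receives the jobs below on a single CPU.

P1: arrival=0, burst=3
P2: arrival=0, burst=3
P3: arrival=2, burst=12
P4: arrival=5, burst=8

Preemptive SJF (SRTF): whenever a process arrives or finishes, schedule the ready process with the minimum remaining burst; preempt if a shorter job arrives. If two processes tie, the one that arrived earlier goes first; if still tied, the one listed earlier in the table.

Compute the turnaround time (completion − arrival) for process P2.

Schedule: | P1 0-3 | P2 3-6 | P4 6-14 | P3 14-26 |
Completion: P1=3  P2=6  P3=26  P4=14
Turnaround(P2) = completion − arrival = 6 − 0 = 6

6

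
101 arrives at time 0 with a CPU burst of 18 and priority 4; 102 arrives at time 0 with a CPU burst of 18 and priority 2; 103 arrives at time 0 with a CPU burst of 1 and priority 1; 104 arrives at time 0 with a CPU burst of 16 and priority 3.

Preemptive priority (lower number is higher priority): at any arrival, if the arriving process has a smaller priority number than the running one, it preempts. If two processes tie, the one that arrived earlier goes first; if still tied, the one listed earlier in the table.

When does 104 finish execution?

Schedule: | 103 0-1 | 102 1-19 | 104 19-35 | 101 35-53 |
Completion: 101=53  102=19  103=1  104=35
Turnaround (C−A): 101=53  102=19  103=1  104=35

35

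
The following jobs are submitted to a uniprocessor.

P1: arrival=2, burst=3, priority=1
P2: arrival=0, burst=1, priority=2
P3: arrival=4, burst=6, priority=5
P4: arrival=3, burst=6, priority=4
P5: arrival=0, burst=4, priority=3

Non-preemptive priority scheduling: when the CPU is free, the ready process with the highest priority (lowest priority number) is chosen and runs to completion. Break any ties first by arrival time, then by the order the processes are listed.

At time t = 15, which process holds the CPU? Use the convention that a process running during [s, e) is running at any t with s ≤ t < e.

P3

Timeline: | P2 0-1 | P5 1-5 | P1 5-8 | P4 8-14 | P3 14-20 |
Completion: P1=8  P2=1  P3=20  P4=14  P5=5
Turnaround (C−A): P1=6  P2=1  P3=16  P4=11  P5=5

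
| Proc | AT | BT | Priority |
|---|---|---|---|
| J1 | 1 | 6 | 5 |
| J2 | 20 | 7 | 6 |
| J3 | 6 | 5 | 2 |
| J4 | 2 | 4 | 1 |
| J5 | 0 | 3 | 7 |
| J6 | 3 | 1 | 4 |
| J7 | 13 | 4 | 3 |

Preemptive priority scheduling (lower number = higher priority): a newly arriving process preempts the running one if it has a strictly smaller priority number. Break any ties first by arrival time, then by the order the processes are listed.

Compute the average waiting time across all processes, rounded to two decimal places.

Timeline: | J5 0-1 | J1 1-2 | J4 2-6 | J3 6-11 | J6 11-12 | J1 12-13 | J7 13-17 | J1 17-21 | J2 21-28 | J5 28-30 |
Completion: J1=21  J2=28  J3=11  J4=6  J5=30  J6=12  J7=17
Turnaround (C−A): J1=20  J2=8  J3=5  J4=4  J5=30  J6=9  J7=4
Waiting times: J1=14, J2=1, J3=0, J4=0, J5=27, J6=8, J7=0
Average waiting = (14+1+0+0+27+8+0) / 7 = 50/7 = 7.14

7.14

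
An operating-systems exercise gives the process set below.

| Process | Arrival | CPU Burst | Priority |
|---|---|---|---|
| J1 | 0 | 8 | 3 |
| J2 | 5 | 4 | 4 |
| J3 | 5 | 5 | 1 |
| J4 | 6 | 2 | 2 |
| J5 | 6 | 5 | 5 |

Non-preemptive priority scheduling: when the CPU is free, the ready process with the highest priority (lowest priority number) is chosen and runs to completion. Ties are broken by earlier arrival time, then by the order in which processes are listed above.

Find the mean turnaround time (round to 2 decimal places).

11.40

Schedule: | J1 0-8 | J3 8-13 | J4 13-15 | J2 15-19 | J5 19-24 |
Completion: J1=8  J2=19  J3=13  J4=15  J5=24
Turnaround (C−A): J1=8  J2=14  J3=8  J4=9  J5=18
Turnaround times: J1=8, J2=14, J3=8, J4=9, J5=18
Average turnaround = (8+14+8+9+18) / 5 = 57/5 = 11.40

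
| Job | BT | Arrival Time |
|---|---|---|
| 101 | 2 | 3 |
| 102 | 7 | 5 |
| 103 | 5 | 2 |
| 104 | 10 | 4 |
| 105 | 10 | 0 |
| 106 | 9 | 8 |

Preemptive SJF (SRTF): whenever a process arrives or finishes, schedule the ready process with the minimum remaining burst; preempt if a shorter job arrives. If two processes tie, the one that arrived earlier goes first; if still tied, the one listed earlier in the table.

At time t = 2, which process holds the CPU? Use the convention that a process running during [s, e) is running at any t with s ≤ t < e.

103

Gantt: | 105 0-2 | 103 2-3 | 101 3-5 | 103 5-9 | 102 9-16 | 105 16-24 | 106 24-33 | 104 33-43 |
Completion: 101=5  102=16  103=9  104=43  105=24  106=33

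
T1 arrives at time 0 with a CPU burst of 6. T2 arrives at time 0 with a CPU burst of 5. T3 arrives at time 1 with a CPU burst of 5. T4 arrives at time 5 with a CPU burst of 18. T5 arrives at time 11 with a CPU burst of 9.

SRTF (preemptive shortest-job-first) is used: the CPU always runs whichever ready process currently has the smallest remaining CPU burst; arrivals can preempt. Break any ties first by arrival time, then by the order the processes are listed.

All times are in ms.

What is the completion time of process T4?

Timeline: | T2 0-5 | T3 5-10 | T1 10-16 | T5 16-25 | T4 25-43 |
Completion: T1=16  T2=5  T3=10  T4=43  T5=25
Turnaround (C−A): T1=16  T2=5  T3=9  T4=38  T5=14

43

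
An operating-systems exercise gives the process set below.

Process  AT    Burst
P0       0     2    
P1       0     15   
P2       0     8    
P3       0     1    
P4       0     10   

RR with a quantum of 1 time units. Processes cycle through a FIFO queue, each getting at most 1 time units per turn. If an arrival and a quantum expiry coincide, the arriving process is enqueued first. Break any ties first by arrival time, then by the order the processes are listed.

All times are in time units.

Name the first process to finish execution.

P3

Timeline: | P0 0-1 | P1 1-2 | P2 2-3 | P3 3-4 | P4 4-5 | P0 5-6 | P1 6-7 | P2 7-8 | P4 8-9 | P1 9-10 | P2 10-11 | P4 11-12 | P1 12-13 | P2 13-14 | P4 14-15 | P1 15-16 | P2 16-17 | P4 17-18 | P1 18-19 | P2 19-20 | P4 20-21 | P1 21-22 | P2 22-23 | P4 23-24 | P1 24-25 | P2 25-26 | P4 26-27 | P1 27-28 | P4 28-29 | P1 29-30 | P4 30-31 | P1 31-36 |
Completion: P0=6  P1=36  P2=26  P3=4  P4=31
Turnaround (C−A): P0=6  P1=36  P2=26  P3=4  P4=31
Finish order: P3 → P0 → P2 → P4 → P1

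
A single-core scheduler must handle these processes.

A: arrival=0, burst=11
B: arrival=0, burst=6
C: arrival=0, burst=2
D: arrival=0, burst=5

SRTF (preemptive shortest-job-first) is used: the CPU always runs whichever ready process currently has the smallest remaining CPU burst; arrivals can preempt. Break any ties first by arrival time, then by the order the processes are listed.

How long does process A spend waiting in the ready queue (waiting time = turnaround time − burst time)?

Gantt: | C 0-2 | D 2-7 | B 7-13 | A 13-24 |
Completion: A=24  B=13  C=2  D=7
Waiting(A) = turnaround − burst = 24 − 11 = 13

13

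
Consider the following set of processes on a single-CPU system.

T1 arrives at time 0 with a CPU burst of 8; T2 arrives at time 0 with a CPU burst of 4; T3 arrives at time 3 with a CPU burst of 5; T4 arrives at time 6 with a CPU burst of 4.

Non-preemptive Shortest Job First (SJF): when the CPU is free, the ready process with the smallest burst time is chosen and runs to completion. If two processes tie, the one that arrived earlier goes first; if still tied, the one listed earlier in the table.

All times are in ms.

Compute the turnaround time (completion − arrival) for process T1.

Timeline: | T2 0-4 | T3 4-9 | T4 9-13 | T1 13-21 |
Completion: T1=21  T2=4  T3=9  T4=13
Turnaround (C−A): T1=21  T2=4  T3=6  T4=7
Turnaround(T1) = completion − arrival = 21 − 0 = 21

21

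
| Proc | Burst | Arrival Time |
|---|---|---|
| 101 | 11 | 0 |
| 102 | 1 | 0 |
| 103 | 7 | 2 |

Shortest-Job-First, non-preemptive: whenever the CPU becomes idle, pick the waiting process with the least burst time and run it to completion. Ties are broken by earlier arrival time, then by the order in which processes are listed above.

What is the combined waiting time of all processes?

11

Schedule: | 102 0-1 | 101 1-12 | 103 12-19 |
Completion: 101=12  102=1  103=19
Waiting = turnaround − burst: 101=1, 102=0, 103=10
Total waiting = 1 + 0 + 10 = 11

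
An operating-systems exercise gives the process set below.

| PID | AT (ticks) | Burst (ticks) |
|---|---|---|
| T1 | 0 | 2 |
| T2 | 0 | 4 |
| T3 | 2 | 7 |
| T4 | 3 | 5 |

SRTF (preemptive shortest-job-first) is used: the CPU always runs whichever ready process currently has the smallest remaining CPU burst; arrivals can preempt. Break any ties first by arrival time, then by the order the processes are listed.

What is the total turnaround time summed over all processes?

32

Timeline: | T1 0-2 | T2 2-6 | T4 6-11 | T3 11-18 |
Completion: T1=2  T2=6  T3=18  T4=11
Turnaround (C−A): T1=2  T2=6  T3=16  T4=8
Turnaround = completion − arrival: T1=2, T2=6, T3=16, T4=8
Total turnaround = 2 + 6 + 16 + 8 = 32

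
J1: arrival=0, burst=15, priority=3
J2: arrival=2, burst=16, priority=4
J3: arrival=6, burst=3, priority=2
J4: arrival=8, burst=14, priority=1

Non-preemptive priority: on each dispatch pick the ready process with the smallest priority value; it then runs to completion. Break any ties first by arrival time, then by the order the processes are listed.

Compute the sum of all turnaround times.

Schedule: | J1 0-15 | J4 15-29 | J3 29-32 | J2 32-48 |
Completion: J1=15  J2=48  J3=32  J4=29
Turnaround (C−A): J1=15  J2=46  J3=26  J4=21
Turnaround = completion − arrival: J1=15, J2=46, J3=26, J4=21
Total turnaround = 15 + 46 + 26 + 21 = 108

108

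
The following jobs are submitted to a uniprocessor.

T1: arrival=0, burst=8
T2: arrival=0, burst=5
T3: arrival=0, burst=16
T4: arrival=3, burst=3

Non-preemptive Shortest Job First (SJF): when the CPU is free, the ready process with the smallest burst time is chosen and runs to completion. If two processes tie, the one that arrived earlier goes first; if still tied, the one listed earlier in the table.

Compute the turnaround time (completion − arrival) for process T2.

5

Schedule: | T2 0-5 | T4 5-8 | T1 8-16 | T3 16-32 |
Completion: T1=16  T2=5  T3=32  T4=8
Turnaround (C−A): T1=16  T2=5  T3=32  T4=5
Turnaround(T2) = completion − arrival = 5 − 0 = 5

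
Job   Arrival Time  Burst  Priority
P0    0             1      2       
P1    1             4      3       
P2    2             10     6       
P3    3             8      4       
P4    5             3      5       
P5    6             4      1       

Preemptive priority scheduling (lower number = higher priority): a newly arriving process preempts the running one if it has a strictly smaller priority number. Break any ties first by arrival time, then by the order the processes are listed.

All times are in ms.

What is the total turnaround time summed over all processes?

Timeline: | P0 0-1 | P1 1-5 | P3 5-6 | P5 6-10 | P3 10-17 | P4 17-20 | P2 20-30 |
Completion: P0=1  P1=5  P2=30  P3=17  P4=20  P5=10
Turnaround (C−A): P0=1  P1=4  P2=28  P3=14  P4=15  P5=4
Turnaround = completion − arrival: P0=1, P1=4, P2=28, P3=14, P4=15, P5=4
Total turnaround = 1 + 4 + 28 + 14 + 15 + 4 = 66

66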